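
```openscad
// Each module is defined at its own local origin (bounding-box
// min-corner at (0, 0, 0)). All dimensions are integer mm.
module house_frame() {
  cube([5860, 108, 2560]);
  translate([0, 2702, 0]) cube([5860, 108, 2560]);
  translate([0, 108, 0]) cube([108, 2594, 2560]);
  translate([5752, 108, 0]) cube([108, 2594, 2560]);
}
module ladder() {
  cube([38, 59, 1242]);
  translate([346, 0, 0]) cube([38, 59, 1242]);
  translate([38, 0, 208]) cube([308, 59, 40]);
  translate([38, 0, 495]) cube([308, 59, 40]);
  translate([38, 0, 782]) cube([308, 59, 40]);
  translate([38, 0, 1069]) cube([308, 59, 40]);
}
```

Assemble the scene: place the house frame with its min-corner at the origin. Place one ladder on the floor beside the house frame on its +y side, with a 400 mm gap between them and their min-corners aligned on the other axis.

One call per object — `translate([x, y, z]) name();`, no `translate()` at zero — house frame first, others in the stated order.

house_frame();
translate([0, 3210, 0]) ladder();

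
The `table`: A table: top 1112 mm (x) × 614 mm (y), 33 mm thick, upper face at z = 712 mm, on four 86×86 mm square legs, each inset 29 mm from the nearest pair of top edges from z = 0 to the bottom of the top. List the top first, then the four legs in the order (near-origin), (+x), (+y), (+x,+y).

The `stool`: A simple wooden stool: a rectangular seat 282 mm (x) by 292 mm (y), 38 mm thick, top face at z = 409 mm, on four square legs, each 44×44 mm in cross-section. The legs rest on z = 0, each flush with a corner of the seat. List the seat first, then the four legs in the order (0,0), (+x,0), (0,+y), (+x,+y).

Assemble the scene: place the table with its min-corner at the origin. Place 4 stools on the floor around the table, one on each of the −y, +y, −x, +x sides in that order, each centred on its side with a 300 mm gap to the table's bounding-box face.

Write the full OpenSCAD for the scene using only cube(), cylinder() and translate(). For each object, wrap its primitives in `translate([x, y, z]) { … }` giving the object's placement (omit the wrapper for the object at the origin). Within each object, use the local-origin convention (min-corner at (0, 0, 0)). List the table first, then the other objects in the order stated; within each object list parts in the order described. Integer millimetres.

translate([0, 0, 679]) cube([1112, 614, 33]);
translate([29, 29, 0]) cube([86, 86, 679]);
translate([997, 29, 0]) cube([86, 86, 679]);
translate([29, 499, 0]) cube([86, 86, 679]);
translate([997, 499, 0]) cube([86, 86, 679]);
translate([415, -592, 0]) {
  translate([0, 0, 371]) cube([282, 292, 38]);
  cube([44, 44, 371]);
  translate([238, 0, 0]) cube([44, 44, 371]);
  translate([0, 248, 0]) cube([44, 44, 371]);
  translate([238, 248, 0]) cube([44, 44, 371]);
}
translate([415, 914, 0]) {
  translate([0, 0, 371]) cube([282, 292, 38]);
  cube([44, 44, 371]);
  translate([238, 0, 0]) cube([44, 44, 371]);
  translate([0, 248, 0]) cube([44, 44, 371]);
  translate([238, 248, 0]) cube([44, 44, 371]);
}
translate([-582, 161, 0]) {
  translate([0, 0, 371]) cube([282, 292, 38]);
  cube([44, 44, 371]);
  translate([238, 0, 0]) cube([44, 44, 371]);
  translate([0, 248, 0]) cube([44, 44, 371]);
  translate([238, 248, 0]) cube([44, 44, 371]);
}
translate([1412, 161, 0]) {
  translate([0, 0, 371]) cube([282, 292, 38]);
  cube([44, 44, 371]);
  translate([238, 0, 0]) cube([44, 44, 371]);
  translate([0, 248, 0]) cube([44, 44, 371]);
  translate([238, 248, 0]) cube([44, 44, 371]);
}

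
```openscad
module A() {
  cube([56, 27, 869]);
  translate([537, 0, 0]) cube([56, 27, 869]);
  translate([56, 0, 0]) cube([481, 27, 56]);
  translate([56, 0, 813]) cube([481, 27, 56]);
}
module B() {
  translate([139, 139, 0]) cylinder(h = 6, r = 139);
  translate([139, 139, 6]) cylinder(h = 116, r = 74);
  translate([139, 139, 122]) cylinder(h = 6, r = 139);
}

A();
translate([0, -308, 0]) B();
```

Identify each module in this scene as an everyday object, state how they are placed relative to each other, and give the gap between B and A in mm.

The spool's nearest face is 30 mm from the picture frame's −y face.

A is a picture frame. B is a spool. The spool is on the floor beside the picture frame on its −y side. The gap between the spool and the picture frame is 30 mm.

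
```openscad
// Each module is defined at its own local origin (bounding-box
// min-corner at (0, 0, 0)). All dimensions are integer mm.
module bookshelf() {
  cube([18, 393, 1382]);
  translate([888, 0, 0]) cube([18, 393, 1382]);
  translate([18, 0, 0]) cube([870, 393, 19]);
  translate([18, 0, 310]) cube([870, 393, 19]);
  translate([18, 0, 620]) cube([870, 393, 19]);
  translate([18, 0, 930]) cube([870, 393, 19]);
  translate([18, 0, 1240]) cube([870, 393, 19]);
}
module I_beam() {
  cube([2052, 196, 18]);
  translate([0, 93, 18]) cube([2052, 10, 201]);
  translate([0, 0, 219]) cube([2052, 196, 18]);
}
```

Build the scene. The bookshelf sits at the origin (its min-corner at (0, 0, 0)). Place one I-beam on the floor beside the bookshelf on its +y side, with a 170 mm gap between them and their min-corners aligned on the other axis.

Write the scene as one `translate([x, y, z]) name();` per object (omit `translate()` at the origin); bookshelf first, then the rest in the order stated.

bookshelf();
translate([0, 563, 0]) I_beam();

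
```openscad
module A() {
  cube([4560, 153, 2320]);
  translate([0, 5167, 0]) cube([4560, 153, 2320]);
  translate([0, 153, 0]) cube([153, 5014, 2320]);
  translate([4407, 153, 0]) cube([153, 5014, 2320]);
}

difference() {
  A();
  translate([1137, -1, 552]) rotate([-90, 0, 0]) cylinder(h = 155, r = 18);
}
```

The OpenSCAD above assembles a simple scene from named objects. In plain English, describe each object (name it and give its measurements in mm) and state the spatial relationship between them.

A is the wall frame of a small rectangular building: four walls, each 2320 mm tall and 153 mm thick, enclosing a footprint 4560 mm (x) by 5320 mm (y) outside-to-outside, with no floor or roof. The front and back walls (the −y and +y sides) span the full width; the two side walls fit between them.

The house frame has a circular hole of radius 18 mm through its front wall, centred at (x = 1137, z = 552).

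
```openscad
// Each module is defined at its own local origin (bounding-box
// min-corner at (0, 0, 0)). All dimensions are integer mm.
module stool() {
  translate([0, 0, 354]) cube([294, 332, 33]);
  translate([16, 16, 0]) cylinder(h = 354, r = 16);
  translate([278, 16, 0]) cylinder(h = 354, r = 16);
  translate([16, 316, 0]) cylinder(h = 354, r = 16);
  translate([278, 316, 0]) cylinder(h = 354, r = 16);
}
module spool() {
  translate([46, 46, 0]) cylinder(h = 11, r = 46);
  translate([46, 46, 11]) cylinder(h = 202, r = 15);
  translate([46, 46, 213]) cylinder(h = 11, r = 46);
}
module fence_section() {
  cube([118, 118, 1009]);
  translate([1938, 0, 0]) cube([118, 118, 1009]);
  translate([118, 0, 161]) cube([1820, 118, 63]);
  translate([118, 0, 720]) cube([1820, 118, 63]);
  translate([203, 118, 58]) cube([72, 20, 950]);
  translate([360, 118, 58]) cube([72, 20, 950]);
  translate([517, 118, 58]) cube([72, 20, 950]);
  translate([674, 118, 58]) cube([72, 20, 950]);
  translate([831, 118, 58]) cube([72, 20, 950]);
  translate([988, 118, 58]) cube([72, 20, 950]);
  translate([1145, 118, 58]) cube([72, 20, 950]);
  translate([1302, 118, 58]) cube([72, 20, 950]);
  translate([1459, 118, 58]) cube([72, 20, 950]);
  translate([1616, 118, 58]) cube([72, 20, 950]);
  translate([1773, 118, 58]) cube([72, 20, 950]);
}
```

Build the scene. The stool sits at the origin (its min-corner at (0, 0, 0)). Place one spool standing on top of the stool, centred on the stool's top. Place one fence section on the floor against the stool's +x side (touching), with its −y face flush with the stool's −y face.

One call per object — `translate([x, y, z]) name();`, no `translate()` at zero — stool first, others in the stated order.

stool();
translate([101, 120, 387]) spool();
translate([294, 0, 0]) fence_section();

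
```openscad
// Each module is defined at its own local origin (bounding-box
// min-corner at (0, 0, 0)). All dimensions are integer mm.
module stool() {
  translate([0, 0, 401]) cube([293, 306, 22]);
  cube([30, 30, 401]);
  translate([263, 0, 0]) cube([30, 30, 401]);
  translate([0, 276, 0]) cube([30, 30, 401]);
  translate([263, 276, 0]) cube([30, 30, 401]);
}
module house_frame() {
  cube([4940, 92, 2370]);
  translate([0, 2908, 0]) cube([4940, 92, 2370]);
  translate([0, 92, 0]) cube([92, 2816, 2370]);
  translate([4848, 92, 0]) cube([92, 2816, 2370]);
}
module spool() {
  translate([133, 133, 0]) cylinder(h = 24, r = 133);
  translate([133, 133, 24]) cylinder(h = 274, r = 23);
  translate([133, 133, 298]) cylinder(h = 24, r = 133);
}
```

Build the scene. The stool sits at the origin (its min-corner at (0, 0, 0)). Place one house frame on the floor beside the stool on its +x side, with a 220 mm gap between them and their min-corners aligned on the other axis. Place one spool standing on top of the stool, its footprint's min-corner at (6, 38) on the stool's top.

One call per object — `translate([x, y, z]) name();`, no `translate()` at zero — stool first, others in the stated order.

stool();
translate([513, 0, 0]) house_frame();
translate([6, 38, 423]) spool();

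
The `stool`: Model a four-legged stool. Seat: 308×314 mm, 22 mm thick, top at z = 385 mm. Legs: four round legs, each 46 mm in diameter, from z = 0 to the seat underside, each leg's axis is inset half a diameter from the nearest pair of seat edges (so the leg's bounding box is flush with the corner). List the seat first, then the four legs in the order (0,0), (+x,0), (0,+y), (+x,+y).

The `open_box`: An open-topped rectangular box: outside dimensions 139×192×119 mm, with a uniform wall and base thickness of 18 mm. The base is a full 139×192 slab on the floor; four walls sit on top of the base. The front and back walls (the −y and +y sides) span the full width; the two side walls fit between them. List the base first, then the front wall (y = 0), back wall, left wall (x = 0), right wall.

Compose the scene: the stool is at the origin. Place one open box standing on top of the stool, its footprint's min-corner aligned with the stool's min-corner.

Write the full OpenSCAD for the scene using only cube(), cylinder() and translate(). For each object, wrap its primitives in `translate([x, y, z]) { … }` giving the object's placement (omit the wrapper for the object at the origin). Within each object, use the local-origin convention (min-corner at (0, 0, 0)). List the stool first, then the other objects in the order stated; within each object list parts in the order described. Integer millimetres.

translate([0, 0, 363]) cube([308, 314, 22]);
translate([23, 23, 0]) cylinder(h = 363, r = 23);
translate([285, 23, 0]) cylinder(h = 363, r = 23);
translate([23, 291, 0]) cylinder(h = 363, r = 23);
translate([285, 291, 0]) cylinder(h = 363, r = 23);
translate([0, 0, 385]) {
  cube([139, 192, 18]);
  translate([0, 0, 18]) cube([139, 18, 101]);
  translate([0, 174, 18]) cube([139, 18, 101]);
  translate([0, 18, 18]) cube([18, 156, 101]);
  translate([121, 18, 18]) cube([18, 156, 101]);
}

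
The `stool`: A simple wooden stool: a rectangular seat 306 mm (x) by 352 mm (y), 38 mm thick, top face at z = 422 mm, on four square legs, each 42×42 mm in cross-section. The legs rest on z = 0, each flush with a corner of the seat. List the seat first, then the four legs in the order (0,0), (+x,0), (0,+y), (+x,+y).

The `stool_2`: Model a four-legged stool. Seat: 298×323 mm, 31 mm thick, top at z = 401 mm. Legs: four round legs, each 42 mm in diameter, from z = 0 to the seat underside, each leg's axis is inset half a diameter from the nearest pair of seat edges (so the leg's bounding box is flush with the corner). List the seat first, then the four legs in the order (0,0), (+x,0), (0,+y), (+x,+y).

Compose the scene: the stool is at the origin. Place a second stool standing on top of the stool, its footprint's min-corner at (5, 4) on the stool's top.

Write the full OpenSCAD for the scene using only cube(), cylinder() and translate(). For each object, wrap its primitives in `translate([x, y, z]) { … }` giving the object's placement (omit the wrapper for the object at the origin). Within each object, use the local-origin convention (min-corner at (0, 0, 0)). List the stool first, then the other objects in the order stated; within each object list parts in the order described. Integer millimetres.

translate([0, 0, 384]) cube([306, 352, 38]);
cube([42, 42, 384]);
translate([264, 0, 0]) cube([42, 42, 384]);
translate([0, 310, 0]) cube([42, 42, 384]);
translate([264, 310, 0]) cube([42, 42, 384]);
translate([5, 4, 422]) {
  translate([0, 0, 370]) cube([298, 323, 31]);
  translate([21, 21, 0]) cylinder(h = 370, r = 21);
  translate([277, 21, 0]) cylinder(h = 370, r = 21);
  translate([21, 302, 0]) cylinder(h = 370, r = 21);
  translate([277, 302, 0]) cylinder(h = 370, r = 21);
}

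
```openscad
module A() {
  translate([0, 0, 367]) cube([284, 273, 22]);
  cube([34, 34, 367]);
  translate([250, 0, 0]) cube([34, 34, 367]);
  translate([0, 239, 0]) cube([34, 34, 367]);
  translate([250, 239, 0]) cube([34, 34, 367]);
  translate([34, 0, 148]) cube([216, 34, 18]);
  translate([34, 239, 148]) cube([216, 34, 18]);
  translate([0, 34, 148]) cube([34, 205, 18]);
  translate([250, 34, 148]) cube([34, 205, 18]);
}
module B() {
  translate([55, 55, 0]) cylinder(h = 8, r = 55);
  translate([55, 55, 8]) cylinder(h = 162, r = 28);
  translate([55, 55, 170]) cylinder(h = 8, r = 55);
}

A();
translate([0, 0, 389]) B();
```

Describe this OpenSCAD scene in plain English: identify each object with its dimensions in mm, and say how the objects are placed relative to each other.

A is a four-legged stool. The seat is a 284×273×22 mm slab whose top surface is at z = 389 mm; four square legs, each 34×34 mm in cross-section, run from the floor (z = 0) to the underside of the seat, each flush with a corner of the seat. Four stretchers, 34 mm wide and 18 mm tall, connect adjacent legs with their undersides at z = 148 mm, each running between the inner faces of the legs it joins and aligned with the legs' outer faces on the other axis.

B is a spool: two coaxial disc flanges of radius 55 mm and thickness 8 mm, joined by a core cylinder of radius 28 mm and height 162 mm. The lower flange rests on z = 0 and the three cylinders share a vertical axis.

The spool is on top of the stool.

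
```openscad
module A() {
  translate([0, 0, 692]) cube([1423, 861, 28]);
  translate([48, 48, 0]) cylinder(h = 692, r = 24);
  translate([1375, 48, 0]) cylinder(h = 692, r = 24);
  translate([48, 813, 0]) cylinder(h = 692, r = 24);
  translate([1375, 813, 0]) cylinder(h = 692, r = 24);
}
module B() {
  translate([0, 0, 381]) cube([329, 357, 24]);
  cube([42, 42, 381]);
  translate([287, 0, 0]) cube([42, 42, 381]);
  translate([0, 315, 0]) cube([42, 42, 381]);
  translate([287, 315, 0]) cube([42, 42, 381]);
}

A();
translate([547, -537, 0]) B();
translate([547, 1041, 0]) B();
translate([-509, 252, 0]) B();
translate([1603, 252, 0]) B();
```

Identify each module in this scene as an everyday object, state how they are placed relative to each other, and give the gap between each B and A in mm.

Each stool's nearest face is 180 mm from the table's bounding box.

A is a table. B is a stool. Four stools sit around the table at the −y, +y, −x, +x sides. The gap between each stool and the table is 180 mm.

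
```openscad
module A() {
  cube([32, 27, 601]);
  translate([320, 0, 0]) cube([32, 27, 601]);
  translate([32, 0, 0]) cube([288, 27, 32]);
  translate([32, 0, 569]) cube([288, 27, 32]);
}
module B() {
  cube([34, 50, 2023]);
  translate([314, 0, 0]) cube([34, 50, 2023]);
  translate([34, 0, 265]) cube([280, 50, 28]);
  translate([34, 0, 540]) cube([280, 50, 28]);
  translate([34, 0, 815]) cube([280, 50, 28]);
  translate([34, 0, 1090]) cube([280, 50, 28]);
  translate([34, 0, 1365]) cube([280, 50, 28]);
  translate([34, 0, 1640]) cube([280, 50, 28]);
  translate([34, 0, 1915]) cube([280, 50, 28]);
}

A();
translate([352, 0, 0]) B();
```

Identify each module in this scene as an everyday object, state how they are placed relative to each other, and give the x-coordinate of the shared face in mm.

A is a picture frame. B is a ladder. The ladder is against the picture frame's +x side, with their −y faces flush. The x-coordinate of the shared face is 352 mm.

The picture frame's +x face and the ladder's −x face are both at x = 352 mm.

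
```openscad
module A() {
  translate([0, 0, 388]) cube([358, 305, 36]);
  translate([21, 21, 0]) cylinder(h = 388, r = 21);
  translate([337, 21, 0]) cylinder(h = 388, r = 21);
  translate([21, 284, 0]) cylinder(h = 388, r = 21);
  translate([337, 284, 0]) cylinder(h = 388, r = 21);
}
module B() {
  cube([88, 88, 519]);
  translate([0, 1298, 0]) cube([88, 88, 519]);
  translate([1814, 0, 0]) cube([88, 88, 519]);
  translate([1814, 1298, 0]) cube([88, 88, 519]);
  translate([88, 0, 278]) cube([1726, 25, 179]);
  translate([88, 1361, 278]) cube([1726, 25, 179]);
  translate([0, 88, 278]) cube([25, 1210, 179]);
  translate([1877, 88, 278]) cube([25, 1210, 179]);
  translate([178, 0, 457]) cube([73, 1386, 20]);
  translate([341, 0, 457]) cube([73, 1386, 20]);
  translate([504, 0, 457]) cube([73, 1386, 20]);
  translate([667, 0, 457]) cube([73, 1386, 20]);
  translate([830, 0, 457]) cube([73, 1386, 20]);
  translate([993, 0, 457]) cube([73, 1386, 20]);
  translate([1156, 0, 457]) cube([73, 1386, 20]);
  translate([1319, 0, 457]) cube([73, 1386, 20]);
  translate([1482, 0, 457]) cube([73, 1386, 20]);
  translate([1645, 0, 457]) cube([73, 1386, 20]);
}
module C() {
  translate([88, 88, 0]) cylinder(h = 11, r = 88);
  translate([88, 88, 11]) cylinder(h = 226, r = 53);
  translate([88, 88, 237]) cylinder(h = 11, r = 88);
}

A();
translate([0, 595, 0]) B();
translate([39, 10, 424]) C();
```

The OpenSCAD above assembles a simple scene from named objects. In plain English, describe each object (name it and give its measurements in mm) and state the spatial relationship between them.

A is a four-legged stool. The seat is a 358×305×36 mm slab whose top surface is at z = 424 mm; four round legs, each 42 mm in diameter, run from the floor (z = 0) to the underside of the seat, each leg's axis is inset half a diameter from the nearest pair of seat edges (so the leg's bounding box is flush with the corner).

B is a bed frame 1902 mm long (x) by 1386 mm wide (y). Four 88×88 mm corner posts, 519 mm tall, at the corners of the footprint. Four rails of 25 mm thickness and 179 mm height run between adjacent posts with their undersides at z = 278 mm, their outer faces flush with the outside of the frame (the two x-running rails run between the posts' inner faces; the two y-running rails run between the posts' inner faces). 10 slats, each 73 mm wide (x) and 20 mm thick, lie across the top of the two x-running rails, running the full 1386 mm width of the frame in y; the slats are evenly spaced along x between the inner faces of the end posts with equal gaps (rounded down to the nearest mm) at the −x end and between each pair — any rounding remainder accumulates at the +x end.

C is a spool: two coaxial disc flanges of radius 88 mm and thickness 11 mm, joined by a core cylinder of radius 53 mm and height 226 mm. The lower flange rests on z = 0 and the three cylinders share a vertical axis.

The bed frame is on the floor beside the stool on its +y side. The spool is on top of the stool.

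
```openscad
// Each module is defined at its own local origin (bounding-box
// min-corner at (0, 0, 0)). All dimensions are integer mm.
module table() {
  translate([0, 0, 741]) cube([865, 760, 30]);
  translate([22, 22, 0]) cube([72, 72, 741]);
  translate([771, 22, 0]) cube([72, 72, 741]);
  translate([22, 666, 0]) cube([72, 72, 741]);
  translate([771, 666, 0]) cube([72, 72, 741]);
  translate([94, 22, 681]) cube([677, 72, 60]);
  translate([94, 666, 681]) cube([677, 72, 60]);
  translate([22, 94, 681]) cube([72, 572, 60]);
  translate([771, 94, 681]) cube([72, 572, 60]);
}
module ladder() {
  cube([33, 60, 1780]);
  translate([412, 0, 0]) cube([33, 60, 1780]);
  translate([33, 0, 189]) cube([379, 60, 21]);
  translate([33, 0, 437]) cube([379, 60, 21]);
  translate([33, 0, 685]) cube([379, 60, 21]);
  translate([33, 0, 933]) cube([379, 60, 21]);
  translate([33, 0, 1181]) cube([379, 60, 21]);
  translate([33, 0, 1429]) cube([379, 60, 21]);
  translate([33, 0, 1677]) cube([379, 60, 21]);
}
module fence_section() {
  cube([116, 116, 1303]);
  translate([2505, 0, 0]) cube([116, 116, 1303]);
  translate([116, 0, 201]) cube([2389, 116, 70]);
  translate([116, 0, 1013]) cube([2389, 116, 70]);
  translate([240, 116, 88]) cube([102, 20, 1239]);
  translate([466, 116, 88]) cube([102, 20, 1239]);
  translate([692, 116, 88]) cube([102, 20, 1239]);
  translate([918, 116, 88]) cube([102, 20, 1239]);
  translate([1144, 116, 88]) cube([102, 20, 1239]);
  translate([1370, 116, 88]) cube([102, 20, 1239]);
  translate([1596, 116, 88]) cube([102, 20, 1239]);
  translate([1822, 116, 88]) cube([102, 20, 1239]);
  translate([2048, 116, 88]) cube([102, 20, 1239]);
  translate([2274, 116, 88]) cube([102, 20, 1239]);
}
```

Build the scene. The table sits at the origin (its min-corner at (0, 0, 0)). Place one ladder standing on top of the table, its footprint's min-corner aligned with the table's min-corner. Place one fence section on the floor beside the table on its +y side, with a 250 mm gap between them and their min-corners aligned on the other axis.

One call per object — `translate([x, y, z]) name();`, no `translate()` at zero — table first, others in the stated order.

table();
translate([0, 0, 771]) ladder();
translate([0, 1010, 0]) fence_section();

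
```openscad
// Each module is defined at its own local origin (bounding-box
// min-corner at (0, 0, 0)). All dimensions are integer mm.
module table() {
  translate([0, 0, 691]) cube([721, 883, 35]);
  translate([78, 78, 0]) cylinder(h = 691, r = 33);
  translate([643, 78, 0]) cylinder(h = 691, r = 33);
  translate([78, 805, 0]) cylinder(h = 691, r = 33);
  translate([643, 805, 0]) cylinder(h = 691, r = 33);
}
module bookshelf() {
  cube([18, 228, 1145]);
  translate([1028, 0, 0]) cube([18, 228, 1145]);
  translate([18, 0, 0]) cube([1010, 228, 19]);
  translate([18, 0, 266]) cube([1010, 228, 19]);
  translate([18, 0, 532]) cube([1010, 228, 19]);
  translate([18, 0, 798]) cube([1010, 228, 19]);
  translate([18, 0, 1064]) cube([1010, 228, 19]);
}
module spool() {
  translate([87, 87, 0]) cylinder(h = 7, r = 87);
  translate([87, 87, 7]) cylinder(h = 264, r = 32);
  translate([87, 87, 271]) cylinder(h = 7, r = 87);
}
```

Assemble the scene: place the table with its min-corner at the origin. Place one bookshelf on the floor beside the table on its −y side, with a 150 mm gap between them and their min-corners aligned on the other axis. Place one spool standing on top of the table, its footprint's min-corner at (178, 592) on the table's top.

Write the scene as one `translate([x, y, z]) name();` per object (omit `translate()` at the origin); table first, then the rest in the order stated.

table();
translate([0, -378, 0]) bookshelf();
translate([178, 592, 726]) spool();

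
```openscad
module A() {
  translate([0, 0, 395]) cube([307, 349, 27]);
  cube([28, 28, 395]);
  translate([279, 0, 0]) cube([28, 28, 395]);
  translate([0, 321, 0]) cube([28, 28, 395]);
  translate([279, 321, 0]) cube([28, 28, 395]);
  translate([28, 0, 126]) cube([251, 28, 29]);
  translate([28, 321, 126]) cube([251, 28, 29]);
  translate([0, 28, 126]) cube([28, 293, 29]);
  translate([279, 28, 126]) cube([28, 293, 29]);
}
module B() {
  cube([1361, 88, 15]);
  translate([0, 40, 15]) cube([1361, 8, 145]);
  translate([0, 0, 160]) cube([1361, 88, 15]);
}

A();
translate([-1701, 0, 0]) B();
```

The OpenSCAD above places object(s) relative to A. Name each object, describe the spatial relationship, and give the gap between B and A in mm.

The I-beam's nearest face is 340 mm from the stool's −x face.

A is a stool. B is an I-beam. The I-beam is on the floor beside the stool on its −x side. The gap between the I-beam and the stool is 340 mm.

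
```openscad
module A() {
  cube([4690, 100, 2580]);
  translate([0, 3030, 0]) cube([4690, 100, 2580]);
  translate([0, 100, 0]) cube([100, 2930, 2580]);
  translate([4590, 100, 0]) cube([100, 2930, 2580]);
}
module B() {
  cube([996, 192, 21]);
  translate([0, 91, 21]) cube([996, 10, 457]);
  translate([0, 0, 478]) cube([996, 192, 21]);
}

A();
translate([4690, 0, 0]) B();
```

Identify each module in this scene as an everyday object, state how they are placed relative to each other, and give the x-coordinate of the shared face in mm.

A is a house frame. B is an I-beam. The I-beam is against the house frame's +x side, with their −y faces flush. The x-coordinate of the shared face is 4690 mm.

The house frame's +x face and the I-beam's −x face are both at x = 4690 mm.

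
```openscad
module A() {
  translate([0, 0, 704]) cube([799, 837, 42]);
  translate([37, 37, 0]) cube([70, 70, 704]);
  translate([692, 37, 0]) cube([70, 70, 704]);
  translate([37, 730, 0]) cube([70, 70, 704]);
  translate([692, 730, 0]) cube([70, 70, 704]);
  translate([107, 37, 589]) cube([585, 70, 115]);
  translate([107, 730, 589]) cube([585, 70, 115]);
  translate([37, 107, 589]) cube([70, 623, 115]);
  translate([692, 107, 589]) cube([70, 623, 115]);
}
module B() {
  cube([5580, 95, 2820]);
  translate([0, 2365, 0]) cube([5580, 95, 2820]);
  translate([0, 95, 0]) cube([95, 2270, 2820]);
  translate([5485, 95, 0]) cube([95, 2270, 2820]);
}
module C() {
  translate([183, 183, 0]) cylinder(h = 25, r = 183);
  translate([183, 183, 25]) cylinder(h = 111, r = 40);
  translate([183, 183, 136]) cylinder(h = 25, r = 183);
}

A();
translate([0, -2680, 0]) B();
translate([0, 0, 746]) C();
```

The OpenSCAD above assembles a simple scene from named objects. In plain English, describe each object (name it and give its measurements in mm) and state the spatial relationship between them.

A is a table with a 799×837 mm rectangular top, 42 mm thick, top surface at z = 746 mm, supported by four 70×70 mm square legs, each inset 37 mm from the nearest pair of top edges, running from the floor. Four apron rails, 70 mm thick and 115 mm tall, run between adjacent legs with their top edges flush with the underside of the top and their outer faces flush with the legs' outer faces.

B is the wall frame of a small rectangular building: four walls, each 2820 mm tall and 95 mm thick, enclosing a footprint 5580 mm (x) by 2460 mm (y) outside-to-outside, with no floor or roof. The front and back walls (the −y and +y sides) span the full width; the two side walls fit between them.

C is a spool: two coaxial disc flanges of radius 183 mm and thickness 25 mm, joined by a core cylinder of radius 40 mm and height 111 mm. The lower flange rests on z = 0 and the three cylinders share a vertical axis.

The house frame is on the floor beside the table on its −y side. The spool is on top of the table.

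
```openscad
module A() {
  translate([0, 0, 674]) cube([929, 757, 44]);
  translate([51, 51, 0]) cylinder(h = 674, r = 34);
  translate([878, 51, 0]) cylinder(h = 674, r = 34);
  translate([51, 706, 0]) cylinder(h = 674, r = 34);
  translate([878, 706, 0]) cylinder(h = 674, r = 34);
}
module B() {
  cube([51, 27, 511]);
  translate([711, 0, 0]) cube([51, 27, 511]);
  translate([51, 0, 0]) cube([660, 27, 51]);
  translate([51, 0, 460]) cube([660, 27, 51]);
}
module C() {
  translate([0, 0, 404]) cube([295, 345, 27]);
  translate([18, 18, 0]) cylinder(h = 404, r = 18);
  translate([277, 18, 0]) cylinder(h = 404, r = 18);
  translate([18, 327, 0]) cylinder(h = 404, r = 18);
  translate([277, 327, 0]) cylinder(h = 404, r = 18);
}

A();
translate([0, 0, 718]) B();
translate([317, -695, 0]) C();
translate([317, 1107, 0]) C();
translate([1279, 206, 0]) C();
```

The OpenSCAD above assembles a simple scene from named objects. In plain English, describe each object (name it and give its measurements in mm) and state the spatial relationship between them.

A is a table with a 929×757 mm rectangular top, 44 mm thick, top surface at z = 718 mm, supported by four round legs of 68 mm diameter, each leg's bounding box inset 17 mm from the nearest pair of top edges, running from the floor.

B is a picture frame with a 660×409 mm rectangular opening (x by z) and a uniform 51 mm border on every side. Frame depth is 27 mm along y. It is built from two vertical stiles running the full outside height and two horizontal rails spanning the gap between the stiles.

C is a simple wooden stool: a rectangular seat 295 mm (x) by 345 mm (y), 27 mm thick, top face at z = 431 mm, on four round legs, each 36 mm in diameter. The legs rest on z = 0, each leg's axis is inset half a diameter from the nearest pair of seat edges (so the leg's bounding box is flush with the corner).

The picture frame is on top of the table. Three stools sit around the table at the −y, +y, +x sides.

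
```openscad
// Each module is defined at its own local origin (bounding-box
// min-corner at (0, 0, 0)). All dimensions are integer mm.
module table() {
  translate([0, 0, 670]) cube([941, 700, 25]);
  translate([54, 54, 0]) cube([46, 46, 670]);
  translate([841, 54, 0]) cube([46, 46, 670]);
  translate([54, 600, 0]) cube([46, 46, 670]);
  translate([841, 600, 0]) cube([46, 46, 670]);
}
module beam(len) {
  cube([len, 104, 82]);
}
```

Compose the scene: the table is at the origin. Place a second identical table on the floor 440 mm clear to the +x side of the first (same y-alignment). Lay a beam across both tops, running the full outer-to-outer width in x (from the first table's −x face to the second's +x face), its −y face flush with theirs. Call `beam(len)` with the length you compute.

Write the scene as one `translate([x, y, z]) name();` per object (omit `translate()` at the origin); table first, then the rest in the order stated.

table();
translate([1381, 0, 0]) table();
translate([0, 0, 695]) beam(2322);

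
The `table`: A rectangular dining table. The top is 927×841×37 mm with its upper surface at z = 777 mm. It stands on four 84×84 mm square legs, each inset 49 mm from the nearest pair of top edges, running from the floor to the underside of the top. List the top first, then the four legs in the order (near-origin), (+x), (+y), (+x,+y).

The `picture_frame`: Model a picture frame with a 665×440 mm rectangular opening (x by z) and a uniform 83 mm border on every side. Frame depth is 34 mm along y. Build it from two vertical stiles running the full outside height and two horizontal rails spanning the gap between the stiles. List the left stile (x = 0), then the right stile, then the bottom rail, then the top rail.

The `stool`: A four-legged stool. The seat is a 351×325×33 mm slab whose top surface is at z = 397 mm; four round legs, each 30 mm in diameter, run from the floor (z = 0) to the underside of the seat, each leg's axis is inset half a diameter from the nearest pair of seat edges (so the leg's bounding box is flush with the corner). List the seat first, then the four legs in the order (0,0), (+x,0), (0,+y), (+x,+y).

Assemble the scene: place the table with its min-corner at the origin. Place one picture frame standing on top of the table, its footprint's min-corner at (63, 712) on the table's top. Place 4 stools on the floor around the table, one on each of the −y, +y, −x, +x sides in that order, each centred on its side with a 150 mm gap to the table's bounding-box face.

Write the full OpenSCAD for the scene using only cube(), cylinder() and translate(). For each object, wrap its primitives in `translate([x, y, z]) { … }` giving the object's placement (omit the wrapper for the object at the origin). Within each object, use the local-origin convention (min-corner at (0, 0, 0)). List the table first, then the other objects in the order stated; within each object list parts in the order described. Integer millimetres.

translate([0, 0, 740]) cube([927, 841, 37]);
translate([49, 49, 0]) cube([84, 84, 740]);
translate([794, 49, 0]) cube([84, 84, 740]);
translate([49, 708, 0]) cube([84, 84, 740]);
translate([794, 708, 0]) cube([84, 84, 740]);
translate([63, 712, 777]) {
  cube([83, 34, 606]);
  translate([748, 0, 0]) cube([83, 34, 606]);
  translate([83, 0, 0]) cube([665, 34, 83]);
  translate([83, 0, 523]) cube([665, 34, 83]);
}
translate([288, -475, 0]) {
  translate([0, 0, 364]) cube([351, 325, 33]);
  translate([15, 15, 0]) cylinder(h = 364, r = 15);
  translate([336, 15, 0]) cylinder(h = 364, r = 15);
  translate([15, 310, 0]) cylinder(h = 364, r = 15);
  translate([336, 310, 0]) cylinder(h = 364, r = 15);
}
translate([288, 991, 0]) {
  translate([0, 0, 364]) cube([351, 325, 33]);
  translate([15, 15, 0]) cylinder(h = 364, r = 15);
  translate([336, 15, 0]) cylinder(h = 364, r = 15);
  translate([15, 310, 0]) cylinder(h = 364, r = 15);
  translate([336, 310, 0]) cylinder(h = 364, r = 15);
}
translate([-501, 258, 0]) {
  translate([0, 0, 364]) cube([351, 325, 33]);
  translate([15, 15, 0]) cylinder(h = 364, r = 15);
  translate([336, 15, 0]) cylinder(h = 364, r = 15);
  translate([15, 310, 0]) cylinder(h = 364, r = 15);
  translate([336, 310, 0]) cylinder(h = 364, r = 15);
}
translate([1077, 258, 0]) {
  translate([0, 0, 364]) cube([351, 325, 33]);
  translate([15, 15, 0]) cylinder(h = 364, r = 15);
  translate([336, 15, 0]) cylinder(h = 364, r = 15);
  translate([15, 310, 0]) cylinder(h = 364, r = 15);
  translate([336, 310, 0]) cylinder(h = 364, r = 15);
}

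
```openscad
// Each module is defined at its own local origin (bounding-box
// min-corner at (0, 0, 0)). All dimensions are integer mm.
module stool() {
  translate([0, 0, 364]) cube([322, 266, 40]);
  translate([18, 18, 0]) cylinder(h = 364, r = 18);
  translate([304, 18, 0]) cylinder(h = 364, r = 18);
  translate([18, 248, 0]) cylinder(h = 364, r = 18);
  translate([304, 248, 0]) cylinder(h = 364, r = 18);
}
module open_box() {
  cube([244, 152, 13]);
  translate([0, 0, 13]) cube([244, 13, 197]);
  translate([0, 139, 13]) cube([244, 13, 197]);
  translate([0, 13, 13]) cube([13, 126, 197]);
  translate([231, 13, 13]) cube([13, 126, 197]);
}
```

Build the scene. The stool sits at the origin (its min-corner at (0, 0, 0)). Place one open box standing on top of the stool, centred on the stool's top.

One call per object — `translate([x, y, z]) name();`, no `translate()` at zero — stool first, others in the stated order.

stool();
translate([39, 57, 404]) open_box();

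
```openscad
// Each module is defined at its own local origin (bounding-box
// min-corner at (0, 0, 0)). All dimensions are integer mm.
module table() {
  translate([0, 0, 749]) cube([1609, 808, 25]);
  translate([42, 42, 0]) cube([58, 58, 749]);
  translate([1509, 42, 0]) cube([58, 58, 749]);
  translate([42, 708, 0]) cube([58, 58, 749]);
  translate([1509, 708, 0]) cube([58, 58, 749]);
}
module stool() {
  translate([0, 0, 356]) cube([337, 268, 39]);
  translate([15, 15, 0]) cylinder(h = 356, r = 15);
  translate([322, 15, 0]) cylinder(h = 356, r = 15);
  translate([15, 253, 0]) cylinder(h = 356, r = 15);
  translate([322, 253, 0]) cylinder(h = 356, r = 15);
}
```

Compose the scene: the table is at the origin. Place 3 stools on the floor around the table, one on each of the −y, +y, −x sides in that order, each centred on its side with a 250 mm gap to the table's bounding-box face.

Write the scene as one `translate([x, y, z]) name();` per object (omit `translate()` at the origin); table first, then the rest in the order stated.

table();
translate([636, -518, 0]) stool();
translate([636, 1058, 0]) stool();
translate([-587, 270, 0]) stool();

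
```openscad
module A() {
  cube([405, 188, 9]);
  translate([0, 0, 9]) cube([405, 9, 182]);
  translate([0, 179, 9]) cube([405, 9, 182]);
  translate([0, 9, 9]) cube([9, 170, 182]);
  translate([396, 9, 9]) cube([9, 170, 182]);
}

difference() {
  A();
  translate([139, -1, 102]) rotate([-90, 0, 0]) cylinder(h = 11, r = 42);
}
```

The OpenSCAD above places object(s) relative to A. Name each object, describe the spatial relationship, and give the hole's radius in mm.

The subtracted cylinder has r = 42 mm.

A is an open box. The open box has a circular hole through its front wall. The hole's radius is 42 mm.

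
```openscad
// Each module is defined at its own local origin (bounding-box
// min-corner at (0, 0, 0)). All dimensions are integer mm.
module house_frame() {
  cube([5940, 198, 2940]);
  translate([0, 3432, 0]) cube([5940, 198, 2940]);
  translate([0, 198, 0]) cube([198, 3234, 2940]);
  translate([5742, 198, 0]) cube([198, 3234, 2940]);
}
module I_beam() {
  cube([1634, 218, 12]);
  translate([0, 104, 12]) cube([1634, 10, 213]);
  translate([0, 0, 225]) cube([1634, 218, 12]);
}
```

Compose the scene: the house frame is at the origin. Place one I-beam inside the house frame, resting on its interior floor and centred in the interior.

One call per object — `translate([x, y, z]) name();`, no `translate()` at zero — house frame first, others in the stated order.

house_frame();
translate([2153, 1706, 0]) I_beam();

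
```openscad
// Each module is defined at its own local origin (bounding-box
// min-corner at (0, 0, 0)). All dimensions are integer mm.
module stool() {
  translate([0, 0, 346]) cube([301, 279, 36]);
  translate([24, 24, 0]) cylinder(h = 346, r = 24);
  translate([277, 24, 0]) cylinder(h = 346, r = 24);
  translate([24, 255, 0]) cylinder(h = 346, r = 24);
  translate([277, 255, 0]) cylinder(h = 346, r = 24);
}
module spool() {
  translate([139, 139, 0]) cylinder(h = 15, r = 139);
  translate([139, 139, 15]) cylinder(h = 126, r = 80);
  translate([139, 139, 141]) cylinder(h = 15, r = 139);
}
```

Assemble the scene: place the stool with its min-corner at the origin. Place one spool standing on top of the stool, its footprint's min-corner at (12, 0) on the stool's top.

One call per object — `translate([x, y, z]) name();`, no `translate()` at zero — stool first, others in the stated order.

stool();
translate([12, 0, 382]) spool();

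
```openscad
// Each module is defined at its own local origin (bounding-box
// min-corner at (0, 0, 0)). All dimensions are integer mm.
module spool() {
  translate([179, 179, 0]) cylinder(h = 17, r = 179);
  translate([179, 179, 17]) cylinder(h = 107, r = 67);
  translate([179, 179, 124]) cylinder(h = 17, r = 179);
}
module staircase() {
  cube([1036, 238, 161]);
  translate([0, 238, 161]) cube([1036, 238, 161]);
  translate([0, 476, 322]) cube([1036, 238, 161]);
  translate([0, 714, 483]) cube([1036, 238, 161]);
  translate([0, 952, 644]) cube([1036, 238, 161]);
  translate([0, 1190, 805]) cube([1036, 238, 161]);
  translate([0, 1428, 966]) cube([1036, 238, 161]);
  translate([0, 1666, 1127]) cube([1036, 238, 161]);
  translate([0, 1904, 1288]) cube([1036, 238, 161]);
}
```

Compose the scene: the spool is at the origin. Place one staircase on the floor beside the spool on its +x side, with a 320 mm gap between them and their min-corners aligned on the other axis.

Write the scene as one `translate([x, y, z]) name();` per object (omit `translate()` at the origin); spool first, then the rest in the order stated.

spool();
translate([678, 0, 0]) staircase();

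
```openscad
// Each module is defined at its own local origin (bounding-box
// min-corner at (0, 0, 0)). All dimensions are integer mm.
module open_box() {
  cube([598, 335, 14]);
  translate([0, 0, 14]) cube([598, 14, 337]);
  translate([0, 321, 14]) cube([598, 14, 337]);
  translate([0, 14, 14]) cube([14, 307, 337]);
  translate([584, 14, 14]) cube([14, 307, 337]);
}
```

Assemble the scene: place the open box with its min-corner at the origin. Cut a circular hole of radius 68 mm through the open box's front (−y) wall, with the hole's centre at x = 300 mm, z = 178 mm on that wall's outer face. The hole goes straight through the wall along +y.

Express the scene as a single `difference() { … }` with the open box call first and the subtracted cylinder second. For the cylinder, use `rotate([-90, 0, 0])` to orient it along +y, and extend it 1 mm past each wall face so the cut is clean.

difference() {
  open_box();
  translate([300, -1, 178]) rotate([-90, 0, 0]) cylinder(h = 16, r = 68);
}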